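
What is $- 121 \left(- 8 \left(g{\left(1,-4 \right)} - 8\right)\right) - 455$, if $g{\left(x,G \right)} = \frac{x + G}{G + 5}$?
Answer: $-11103$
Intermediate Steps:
$g{\left(x,G \right)} = \frac{G + x}{5 + G}$
$- 121 \left(- 8 \left(g{\left(1,-4 \right)} - 8\right)\right) - 455 = - 121 \left(- 8 \left(\frac{-4 + 1}{5 - 4} - 8\right)\right) - 455 = - 121 \left(- 8 \left(1^{-1} \left(-3\right) - 8\right)\right) - 455 = - 121 \left(- 8 \left(1 \left(-3\right) - 8\right)\right) - 455 = - 121 \left(- 8 \left(-3 - 8\right)\right) - 455 = - 121 \left(\left(-8\right) \left(-11\right)\right) - 455 = \left(-121\right) 88 - 455 = -10648 - 455 = -11103$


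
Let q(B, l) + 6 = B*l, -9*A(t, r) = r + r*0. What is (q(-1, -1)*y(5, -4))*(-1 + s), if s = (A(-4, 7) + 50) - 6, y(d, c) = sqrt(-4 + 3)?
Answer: -1900*I/9 ≈ -211.11*I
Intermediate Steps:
A(t, r) = -r/9 (A(t, r) = -(r + r*0)/9 = -(r + 0)/9 = -r/9)
q(B, l) = -6 + B*l
y(d, c) = I (y(d, c) = sqrt(-1) = I)
s = 389/9 (s = (-1/9*7 + 50) - 6 = (-7/9 + 50) - 6 = 443/9 - 6 = 389/9 ≈ 43.222)
(q(-1, -1)*y(5, -4))*(-1 + s) = ((-6 - 1*(-1))*I)*(-1 + 389/9) = ((-6 + 1)*I)*(380/9) = -5*I*(380/9) = -1900*I/9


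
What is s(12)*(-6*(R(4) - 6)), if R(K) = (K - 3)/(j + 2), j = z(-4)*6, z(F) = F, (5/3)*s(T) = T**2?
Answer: 172368/55 ≈ 3134.0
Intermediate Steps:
s(T) = 3*T**2/5
j = -24 (j = -4*6 = -24)
R(K) = 3/22 - K/22 (R(K) = (K - 3)/(-24 + 2) = (-3 + K)/(-22) = (-3 + K)*(-1/22) = 3/22 - K/22)
s(12)*(-6*(R(4) - 6)) = ((3/5)*12**2)*(-6*((3/22 - 1/22*4) - 6)) = ((3/5)*144)*(-6*((3/22 - 2/11) - 6)) = 432*(-6*(-1/22 - 6))/5 = 432*(-6*(-133/22))/5 = (432/5)*(399/11) = 172368/55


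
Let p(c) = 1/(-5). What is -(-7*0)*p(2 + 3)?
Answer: 0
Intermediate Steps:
p(c) = -⅕
-(-7*0)*p(2 + 3) = -(-7*0)*(-1)/5 = -0*(-1)/5 = -1*0 = 0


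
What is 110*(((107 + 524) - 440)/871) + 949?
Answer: 847589/871 ≈ 973.12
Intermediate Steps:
110*(((107 + 524) - 440)/871) + 949 = 110*((631 - 440)*(1/871)) + 949 = 110*(191*(1/871)) + 949 = 110*(191/871) + 949 = 21010/871 + 949 = 847589/871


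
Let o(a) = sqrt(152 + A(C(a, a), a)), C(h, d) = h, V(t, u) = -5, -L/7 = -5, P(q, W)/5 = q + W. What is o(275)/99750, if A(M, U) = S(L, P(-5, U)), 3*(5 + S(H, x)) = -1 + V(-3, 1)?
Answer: sqrt(145)/99750 ≈ 0.00012072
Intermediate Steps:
P(q, W) = 5*W + 5*q (P(q, W) = 5*(q + W) = 5*(W + q) = 5*W + 5*q)
L = 35 (L = -7*(-5) = 35)
S(H, x) = -7 (S(H, x) = -5 + (-1 - 5)/3 = -5 + (1/3)*(-6) = -5 - 2 = -7)
A(M, U) = -7
o(a) = sqrt(145) (o(a) = sqrt(152 - 7) = sqrt(145))
o(275)/99750 = sqrt(145)/99750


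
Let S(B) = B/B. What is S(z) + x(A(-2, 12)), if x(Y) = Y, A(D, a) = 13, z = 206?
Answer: 14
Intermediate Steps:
S(B) = 1
S(z) + x(A(-2, 12)) = 1 + 13 = 14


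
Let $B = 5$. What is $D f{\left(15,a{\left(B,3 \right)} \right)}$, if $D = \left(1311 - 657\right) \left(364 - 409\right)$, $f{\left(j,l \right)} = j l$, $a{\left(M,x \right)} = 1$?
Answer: $-441450$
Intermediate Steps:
$D = -29430$ ($D = 654 \left(-45\right) = -29430$)
$D f{\left(15,a{\left(B,3 \right)} \right)} = - 29430 \cdot 15 \cdot 1 = \left(-29430\right) 15 = -441450$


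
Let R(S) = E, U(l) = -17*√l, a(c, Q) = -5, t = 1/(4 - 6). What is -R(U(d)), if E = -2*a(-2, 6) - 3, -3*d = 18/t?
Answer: -7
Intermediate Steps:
t = -½ (t = 1/(-2) = -½ ≈ -0.50000)
d = 12 (d = -6/(-½) = -6*(-2) = -⅓*(-36) = 12)
E = 7 (E = -2*(-5) - 3 = 10 - 3 = 7)
R(S) = 7
-R(U(d)) = -1*7 = -7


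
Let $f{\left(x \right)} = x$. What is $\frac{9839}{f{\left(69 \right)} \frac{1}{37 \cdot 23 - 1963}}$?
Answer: $- \frac{10940968}{69} \approx -1.5856 \cdot 10^{5}$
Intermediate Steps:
$\frac{9839}{f{\left(69 \right)} \frac{1}{37 \cdot 23 - 1963}} = \frac{9839}{69 \frac{1}{37 \cdot 23 - 1963}} = \frac{9839}{69 \frac{1}{851 - 1963}} = \frac{9839}{69 \frac{1}{-1112}} = \frac{9839}{69 \left(- \frac{1}{1112}\right)} = \frac{9839}{- \frac{69}{1112}} = 9839 \left(- \frac{1112}{69}\right) = - \frac{10940968}{69}$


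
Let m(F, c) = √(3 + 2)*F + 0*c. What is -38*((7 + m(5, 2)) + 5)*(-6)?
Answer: 2736 + 1140*√5 ≈ 5285.1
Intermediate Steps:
m(F, c) = F*√5 (m(F, c) = √5*F + 0 = F*√5 + 0 = F*√5)
-38*((7 + m(5, 2)) + 5)*(-6) = -38*((7 + 5*√5) + 5)*(-6) = -38*(12 + 5*√5)*(-6) = (-456 - 190*√5)*(-6) = 2736 + 1140*√5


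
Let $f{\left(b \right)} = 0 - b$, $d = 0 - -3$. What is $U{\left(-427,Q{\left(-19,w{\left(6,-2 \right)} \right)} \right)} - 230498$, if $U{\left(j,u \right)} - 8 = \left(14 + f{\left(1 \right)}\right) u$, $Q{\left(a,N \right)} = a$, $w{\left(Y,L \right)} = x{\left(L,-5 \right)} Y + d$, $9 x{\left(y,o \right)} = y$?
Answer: $-230737$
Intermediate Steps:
$x{\left(y,o \right)} = \frac{y}{9}$
$d = 3$ ($d = 0 + 3 = 3$)
$w{\left(Y,L \right)} = 3 + \frac{L Y}{9}$ ($w{\left(Y,L \right)} = \frac{L}{9} Y + 3 = \frac{L Y}{9} + 3 = 3 + \frac{L Y}{9}$)
$f{\left(b \right)} = - b$
$U{\left(j,u \right)} = 8 + 13 u$ ($U{\left(j,u \right)} = 8 + \left(14 - 1\right) u = 8 + 13 u$)
$U{\left(-427,Q{\left(-19,w{\left(6,-2 \right)} \right)} \right)} - 230498 = \left(8 + 13 \left(-19\right)\right) - 230498 = \left(8 - 247\right) - 230498 = -239 - 230498 = -230737$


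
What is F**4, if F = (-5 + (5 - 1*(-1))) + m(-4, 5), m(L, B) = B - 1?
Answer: 625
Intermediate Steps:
m(L, B) = -1 + B
F = 5 (F = (-5 + (5 - 1*(-1))) + (-1 + 5) = (-5 + (5 + 1)) + 4 = (-5 + 6) + 4 = 1 + 4 = 5)
F**4 = 5**4 = 625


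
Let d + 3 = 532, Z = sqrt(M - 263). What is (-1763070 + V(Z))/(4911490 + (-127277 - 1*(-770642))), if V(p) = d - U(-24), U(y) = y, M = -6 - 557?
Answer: -1762517/5554855 ≈ -0.31729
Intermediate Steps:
M = -563
Z = I*sqrt(826) (Z = sqrt(-563 - 263) = sqrt(-826) = I*sqrt(826) ≈ 28.74*I)
d = 529 (d = -3 + 532 = 529)
V(p) = 553 (V(p) = 529 - 1*(-24) = 529 + 24 = 553)
(-1763070 + V(Z))/(4911490 + (-127277 - 1*(-770642))) = (-1763070 + 553)/(4911490 + (-127277 - 1*(-770642))) = -1762517/(4911490 + (-127277 + 770642)) = -1762517/(4911490 + 643365) = -1762517/5554855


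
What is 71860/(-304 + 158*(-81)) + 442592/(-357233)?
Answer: -15734801882/2340233383 ≈ -6.7236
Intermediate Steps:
71860/(-304 + 158*(-81)) + 442592/(-357233) = 71860/(-304 - 12798) + 442592*(-1/357233) = 71860/(-13102) - 442592/357233 = 71860*(-1/13102) - 442592/357233 = -35930/6551 - 442592/357233 = -15734801882/2340233383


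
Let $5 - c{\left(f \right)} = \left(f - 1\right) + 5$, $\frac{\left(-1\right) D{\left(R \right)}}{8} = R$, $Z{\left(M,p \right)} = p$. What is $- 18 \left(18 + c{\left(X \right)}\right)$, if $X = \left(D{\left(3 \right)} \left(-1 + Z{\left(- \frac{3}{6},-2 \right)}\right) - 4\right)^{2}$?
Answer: $82890$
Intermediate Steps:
$D{\left(R \right)} = - 8 R$
$X = 4624$ ($X = \left(\left(-8\right) 3 \left(-1 - 2\right) - 4\right)^{2} = \left(\left(-24\right) \left(-3\right) - 4\right)^{2} = \left(72 - 4\right)^{2} = 68^{2} = 4624$)
$c{\left(f \right)} = 1 - f$ ($c{\left(f \right)} = 5 - \left(\left(f - 1\right) + 5\right) = 5 - \left(\left(-1 + f\right) + 5\right) = 5 - \left(4 + f\right) = 1 - f$)
$- 18 \left(18 + c{\left(X \right)}\right) = - 18 \left(18 + \left(1 - 4624\right)\right) = - 18 \left(18 - 4623\right) = \left(-18\right) \left(-4605\right) = 82890$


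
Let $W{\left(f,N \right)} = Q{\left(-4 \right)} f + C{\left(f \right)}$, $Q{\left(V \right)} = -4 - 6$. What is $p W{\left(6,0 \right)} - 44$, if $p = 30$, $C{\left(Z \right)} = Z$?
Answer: $-1664$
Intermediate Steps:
$Q{\left(V \right)} = -10$ ($Q{\left(V \right)} = -4 - 6 = -10$)
$W{\left(f,N \right)} = - 9 f$ ($W{\left(f,N \right)} = - 10 f + f = - 9 f$)
$p W{\left(6,0 \right)} - 44 = 30 \left(\left(-9\right) 6\right) - 44 = 30 \left(-54\right) - 44 = -1620 - 44 = -1664$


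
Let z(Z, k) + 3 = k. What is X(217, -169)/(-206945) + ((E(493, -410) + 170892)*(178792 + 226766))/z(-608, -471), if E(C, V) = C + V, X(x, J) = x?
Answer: -2391604008017518/16348655 ≈ -1.4629e+8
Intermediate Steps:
z(Z, k) = -3 + k
X(217, -169)/(-206945) + ((E(493, -410) + 170892)*(178792 + 226766))/z(-608, -471) = 217/(-206945) + (((493 - 410) + 170892)*(178792 + 226766))/(-3 - 471) = 217*(-1/206945) + ((83 + 170892)*405558)/(-474) = -217/206945 + (170975*405558)*(-1/474) = -217/206945 + 69340279050*(-1/474) = -217/206945 - 11556713175/79 = -2391604008017518/16348655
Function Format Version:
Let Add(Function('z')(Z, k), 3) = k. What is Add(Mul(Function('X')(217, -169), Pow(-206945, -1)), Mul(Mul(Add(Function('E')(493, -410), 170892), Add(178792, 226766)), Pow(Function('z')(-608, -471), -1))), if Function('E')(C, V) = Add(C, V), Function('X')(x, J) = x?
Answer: Rational(-2391604008017518, 16348655) ≈ -1.4629e+8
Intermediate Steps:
Function('z')(Z, k) = Add(-3, k)
Add(Mul(Function('X')(217, -169), Pow(-206945, -1)), Mul(Mul(Add(Function('E')(493, -410), 170892), Add(178792, 226766)), Pow(Function('z')(-608, -471), -1))) = Add(Mul(217, Pow(-206945, -1)), Mul(Mul(Add(Add(493, -410), 170892), Add(178792, 226766)), Pow(Add(-3, -471), -1))) = Add(Mul(217, Rational(-1, 206945)), Mul(Mul(Add(83, 170892), 405558), Pow(-474, -1))) = Add(Rational(-217, 206945), Mul(Mul(170975, 405558), Rational(-1, 474))) = Add(Rational(-217, 206945), Mul(69340279050, Rational(-1, 474))) = Add(Rational(-217, 206945), Rational(-11556713175, 79)) = Rational(-2391604008017518, 16348655)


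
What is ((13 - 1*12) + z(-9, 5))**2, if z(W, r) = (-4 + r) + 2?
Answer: 16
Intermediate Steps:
z(W, r) = -2 + r
((13 - 1*12) + z(-9, 5))**2 = ((13 - 1*12) + (-2 + 5))**2 = ((13 - 12) + 3)**2 = (1 + 3)**2 = 4**2 = 16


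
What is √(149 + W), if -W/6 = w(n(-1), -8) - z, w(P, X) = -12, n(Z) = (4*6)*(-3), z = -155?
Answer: I*√709 ≈ 26.627*I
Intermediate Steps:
n(Z) = -72 (n(Z) = 24*(-3) = -72)
W = -858 (W = -6*(-12 - 1*(-155)) = -6*(-12 + 155) = -6*143 = -858)
√(149 + W) = √(149 - 858) = √(-709) = I*√709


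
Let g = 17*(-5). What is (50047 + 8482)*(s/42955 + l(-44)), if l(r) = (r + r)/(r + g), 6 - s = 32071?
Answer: -34473581/9159 ≈ -3763.9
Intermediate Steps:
s = -32065 (s = 6 - 1*32071 = 6 - 32071 = -32065)
g = -85
l(r) = 2*r/(-85 + r) (l(r) = (r + r)/(r - 85) = (2*r)/(-85 + r) = 2*r/(-85 + r))
(50047 + 8482)*(s/42955 + l(-44)) = (50047 + 8482)*(-32065/42955 + 2*(-44)/(-85 - 44)) = 58529*(-32065*1/42955 + 2*(-44)/(-129)) = 58529*(-53/71 + 2*(-44)*(-1/129)) = 58529*(-53/71 + 88/129) = 58529*(-589/9159) = -34473581/9159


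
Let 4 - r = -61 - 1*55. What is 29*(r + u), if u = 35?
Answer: 4495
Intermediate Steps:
r = 120 (r = 4 - (-61 - 1*55) = 4 - (-61 - 55) = 4 - 1*(-116) = 4 + 116 = 120)
29*(r + u) = 29*(120 + 35) = 29*155 = 4495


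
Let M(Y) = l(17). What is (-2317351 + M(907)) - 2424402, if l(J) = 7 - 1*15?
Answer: -4741761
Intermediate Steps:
l(J) = -8 (l(J) = 7 - 15 = -8)
M(Y) = -8
(-2317351 + M(907)) - 2424402 = (-2317351 - 8) - 2424402 = -2317359 - 2424402 = -4741761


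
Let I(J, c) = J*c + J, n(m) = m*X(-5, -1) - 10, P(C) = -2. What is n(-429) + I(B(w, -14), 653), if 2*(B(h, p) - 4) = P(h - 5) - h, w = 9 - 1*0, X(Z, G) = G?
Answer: -562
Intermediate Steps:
w = 9 (w = 9 + 0 = 9)
B(h, p) = 3 - h/2 (B(h, p) = 4 + (-2 - h)/2 = 4 + (-1 - h/2) = 3 - h/2)
n(m) = -10 - m (n(m) = m*(-1) - 10 = -m - 10 = -10 - m)
I(J, c) = J + J*c
n(-429) + I(B(w, -14), 653) = (-10 - 1*(-429)) + (3 - ½*9)*(1 + 653) = (-10 + 429) + (3 - 9/2)*654 = 419 - 3/2*654 = 419 - 981 = -562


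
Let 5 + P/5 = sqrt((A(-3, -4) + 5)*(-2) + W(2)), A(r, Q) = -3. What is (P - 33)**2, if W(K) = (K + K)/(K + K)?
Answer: 3289 - 580*I*sqrt(3) ≈ 3289.0 - 1004.6*I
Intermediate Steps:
W(K) = 1 (W(K) = (2*K)/((2*K)) = (2*K)*(1/(2*K)) = 1)
P = -25 + 5*I*sqrt(3) (P = -25 + 5*sqrt((-3 + 5)*(-2) + 1) = -25 + 5*sqrt(2*(-2) + 1) = -25 + 5*sqrt(-4 + 1) = -25 + 5*sqrt(-3) = -25 + 5*(I*sqrt(3)) = -25 + 5*I*sqrt(3) ≈ -25.0 + 8.6602*I)
(P - 33)**2 = ((-25 + 5*I*sqrt(3)) - 33)**2 = (-58 + 5*I*sqrt(3))**2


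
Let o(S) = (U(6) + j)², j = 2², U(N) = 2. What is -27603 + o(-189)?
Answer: -27567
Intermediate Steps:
j = 4
o(S) = 36 (o(S) = (2 + 4)² = 6² = 36)
-27603 + o(-189) = -27603 + 36 = -27567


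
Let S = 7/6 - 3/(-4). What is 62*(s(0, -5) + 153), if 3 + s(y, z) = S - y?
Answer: 56513/6 ≈ 9418.8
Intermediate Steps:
S = 23/12 (S = 7*(⅙) - 3*(-¼) = 7/6 + ¾ = 23/12 ≈ 1.9167)
s(y, z) = -13/12 - y (s(y, z) = -3 + (23/12 - y) = -13/12 - y)
62*(s(0, -5) + 153) = 62*((-13/12 - 1*0) + 153) = 62*((-13/12 + 0) + 153) = 62*(-13/12 + 153) = 62*(1823/12) = 56513/6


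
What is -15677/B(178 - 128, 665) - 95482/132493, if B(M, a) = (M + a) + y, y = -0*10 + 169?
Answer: -2161498849/117123812 ≈ -18.455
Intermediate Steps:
y = 169 (y = -1*0 + 169 = 0 + 169 = 169)
B(M, a) = 169 + M + a (B(M, a) = (M + a) + 169 = 169 + M + a)
-15677/B(178 - 128, 665) - 95482/132493 = -15677/(169 + (178 - 128) + 665) - 95482/132493 = -15677/(169 + 50 + 665) - 95482*1/132493 = -15677/884 - 95482/132493 = -2161498849/117123812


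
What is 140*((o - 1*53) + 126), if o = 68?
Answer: 19740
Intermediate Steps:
140*((o - 1*53) + 126) = 140*((68 - 1*53) + 126) = 140*((68 - 53) + 126) = 140*(15 + 126) = 140*141 = 19740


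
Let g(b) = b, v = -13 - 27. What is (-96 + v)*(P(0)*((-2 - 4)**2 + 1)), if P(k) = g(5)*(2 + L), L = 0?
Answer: -50320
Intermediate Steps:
v = -40
P(k) = 10 (P(k) = 5*(2 + 0) = 5*2 = 10)
(-96 + v)*(P(0)*((-2 - 4)**2 + 1)) = (-96 - 40)*(10*((-2 - 4)**2 + 1)) = -1360*((-6)**2 + 1) = -1360*(36 + 1) = -1360*37 = -136*370 = -50320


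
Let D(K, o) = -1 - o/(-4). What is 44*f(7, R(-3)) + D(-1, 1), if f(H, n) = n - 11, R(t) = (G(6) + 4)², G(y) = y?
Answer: 15661/4 ≈ 3915.3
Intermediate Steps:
D(K, o) = -1 + o/4 (D(K, o) = -1 - o*(-1)/4 = -1 - (-1)*o/4 = -1 + o/4)
R(t) = 100 (R(t) = (6 + 4)² = 10² = 100)
f(H, n) = -11 + n
44*f(7, R(-3)) + D(-1, 1) = 44*(-11 + 100) + (-1 + (¼)*1) = 44*89 + (-1 + ¼) = 3916 - ¾ = 15661/4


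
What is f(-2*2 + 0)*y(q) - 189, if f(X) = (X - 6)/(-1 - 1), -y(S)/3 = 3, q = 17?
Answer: -234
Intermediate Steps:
y(S) = -9 (y(S) = -3*3 = -9)
f(X) = 3 - X/2 (f(X) = (-6 + X)/(-2) = (-6 + X)*(-½) = 3 - X/2)
f(-2*2 + 0)*y(q) - 189 = (3 - (-2*2 + 0)/2)*(-9) - 189 = (3 - (-4 + 0)/2)*(-9) - 189 = (3 - ½*(-4))*(-9) - 189 = (3 + 2)*(-9) - 189 = 5*(-9) - 189 = -45 - 189 = -234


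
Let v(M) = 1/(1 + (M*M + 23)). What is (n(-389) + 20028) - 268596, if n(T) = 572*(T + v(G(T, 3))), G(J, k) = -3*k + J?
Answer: -18657906989/39607 ≈ -4.7108e+5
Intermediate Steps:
G(J, k) = J - 3*k
v(M) = 1/(24 + M**2) (v(M) = 1/(1 + (M**2 + 23)) = 1/(1 + (23 + M**2)) = 1/(24 + M**2))
n(T) = 572*T + 572/(24 + (-9 + T)**2) (n(T) = 572*(T + 1/(24 + (T - 3*3)**2)) = 572*(T + 1/(24 + (T - 9)**2)) = 572*(T + 1/(24 + (-9 + T)**2)) = 572*T + 572/(24 + (-9 + T)**2))
(n(-389) + 20028) - 268596 = (572*(1 - 389*(24 + (-9 - 389)**2))/(24 + (-9 - 389)**2) + 20028) - 268596 = (572*(1 - 389*(24 + (-398)**2))/(24 + (-398)**2) + 20028) - 268596 = (572*(1 - 389*(24 + 158404))/(24 + 158404) + 20028) - 268596 = (572*(1 - 389*158428)/158428 + 20028) - 268596 = (572*(1/158428)*(1 - 61628492) + 20028) - 268596 = (572*(1/158428)*(-61628491) + 20028) - 268596 = (-8812874213/39607 + 20028) - 268596 = -8019625217/39607 - 268596 = -18657906989/39607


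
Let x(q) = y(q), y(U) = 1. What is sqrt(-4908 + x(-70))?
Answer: I*sqrt(4907) ≈ 70.05*I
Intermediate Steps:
x(q) = 1
sqrt(-4908 + x(-70)) = sqrt(-4908 + 1) = sqrt(-4907) = I*sqrt(4907)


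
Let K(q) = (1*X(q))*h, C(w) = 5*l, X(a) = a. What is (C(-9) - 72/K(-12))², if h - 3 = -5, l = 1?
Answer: 4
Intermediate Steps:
C(w) = 5 (C(w) = 5*1 = 5)
h = -2 (h = 3 - 5 = -2)
K(q) = -2*q (K(q) = (1*q)*(-2) = q*(-2) = -2*q)
(C(-9) - 72/K(-12))² = (5 - 72/((-2*(-12))))² = (5 - 72/24)² = (5 - 72*1/24)² = (5 - 3)² = 2² = 4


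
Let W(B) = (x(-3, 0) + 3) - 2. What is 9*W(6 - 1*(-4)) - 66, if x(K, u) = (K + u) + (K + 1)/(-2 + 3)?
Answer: -102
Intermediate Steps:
x(K, u) = 1 + u + 2*K (x(K, u) = (K + u) + (1 + K)/1 = (K + u) + (1 + K)*1 = (K + u) + (1 + K) = 1 + u + 2*K)
W(B) = -4 (W(B) = ((1 + 0 + 2*(-3)) + 3) - 2 = ((1 + 0 - 6) + 3) - 2 = (-5 + 3) - 2 = -2 - 2 = -4)
9*W(6 - 1*(-4)) - 66 = 9*(-4) - 66 = -36 - 66 = -102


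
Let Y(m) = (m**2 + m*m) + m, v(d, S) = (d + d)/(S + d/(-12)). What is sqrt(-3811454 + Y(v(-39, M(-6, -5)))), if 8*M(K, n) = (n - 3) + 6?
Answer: 4*I*sqrt(238133) ≈ 1952.0*I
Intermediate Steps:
M(K, n) = 3/8 + n/8 (M(K, n) = ((n - 3) + 6)/8 = ((-3 + n) + 6)/8 = (3 + n)/8 = 3/8 + n/8)
v(d, S) = 2*d/(S - d/12) (v(d, S) = (2*d)/(S + d*(-1/12)) = (2*d)/(S - d/12) = 2*d/(S - d/12))
Y(m) = m + 2*m**2 (Y(m) = (m**2 + m**2) + m = 2*m**2 + m = m + 2*m**2)
sqrt(-3811454 + Y(v(-39, M(-6, -5)))) = sqrt(-3811454 + (24*(-39)/(-1*(-39) + 12*(3/8 + (1/8)*(-5))))*(1 + 2*(24*(-39)/(-1*(-39) + 12*(3/8 + (1/8)*(-5)))))) = sqrt(-3811454 + (24*(-39)/(39 + 12*(3/8 - 5/8)))*(1 + 2*(24*(-39)/(39 + 12*(3/8 - 5/8))))) = sqrt(-3811454 + (24*(-39)/(39 + 12*(-1/4)))*(1 + 2*(24*(-39)/(39 + 12*(-1/4))))) = sqrt(-3811454 + (24*(-39)/(39 - 3))*(1 + 2*(24*(-39)/(39 - 3)))) = sqrt(-3811454 + (24*(-39)/36)*(1 + 2*(24*(-39)/36))) = sqrt(-3811454 + (24*(-39)*(1/36))*(1 + 2*(24*(-39)*(1/36)))) = sqrt(-3811454 - 26*(1 + 2*(-26))) = sqrt(-3811454 - 26*(1 - 52)) = sqrt(-3811454 - 26*(-51)) = sqrt(-3811454 + 1326) = sqrt(-3810128) = 4*I*sqrt(238133)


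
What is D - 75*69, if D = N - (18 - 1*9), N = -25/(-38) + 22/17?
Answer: -3347603/646 ≈ -5182.0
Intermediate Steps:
N = 1261/646 (N = -25*(-1/38) + 22*(1/17) = 25/38 + 22/17 = 1261/646 ≈ 1.9520)
D = -4553/646 (D = 1261/646 - (18 - 1*9) = 1261/646 - (18 - 9) = 1261/646 - 1*9 = 1261/646 - 9 = -4553/646 ≈ -7.0480)
D - 75*69 = -4553/646 - 75*69 = -4553/646 - 5175 = -3347603/646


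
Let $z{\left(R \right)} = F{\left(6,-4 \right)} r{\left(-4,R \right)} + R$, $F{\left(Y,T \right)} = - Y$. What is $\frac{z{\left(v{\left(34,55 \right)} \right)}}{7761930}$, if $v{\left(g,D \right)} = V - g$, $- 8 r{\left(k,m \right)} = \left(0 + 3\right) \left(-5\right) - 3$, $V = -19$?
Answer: $- \frac{133}{15523860} \approx -8.5675 \cdot 10^{-6}$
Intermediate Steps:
$r{\left(k,m \right)} = \frac{9}{4}$ ($r{\left(k,m \right)} = - \frac{\left(0 + 3\right) \left(-5\right) - 3}{8} = - \frac{3 \left(-5\right) - 3}{8} = - \frac{-15 - 3}{8} = \left(- \frac{1}{8}\right) \left(-18\right) = \frac{9}{4}$)
$v{\left(g,D \right)} = -19 - g$
$z{\left(R \right)} = - \frac{27}{2} + R$ ($z{\left(R \right)} = \left(-1\right) 6 \cdot \frac{9}{4} + R = \left(-6\right) \frac{9}{4} + R = - \frac{27}{2} + R$)
$\frac{z{\left(v{\left(34,55 \right)} \right)}}{7761930} = \frac{- \frac{27}{2} - 53}{7761930} = \left(- \frac{27}{2} - 53\right) \frac{1}{7761930} = \left(- \frac{133}{2}\right) \frac{1}{7761930} = - \frac{133}{15523860}$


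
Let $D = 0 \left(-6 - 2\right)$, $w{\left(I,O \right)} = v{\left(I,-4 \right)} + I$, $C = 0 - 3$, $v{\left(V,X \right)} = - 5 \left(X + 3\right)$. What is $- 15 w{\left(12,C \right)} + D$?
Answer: $-255$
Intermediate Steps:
$v{\left(V,X \right)} = -15 - 5 X$ ($v{\left(V,X \right)} = - 5 \left(3 + X\right) = -15 - 5 X$)
$C = -3$ ($C = 0 - 3 = -3$)
$w{\left(I,O \right)} = 5 + I$ ($w{\left(I,O \right)} = \left(-15 - -20\right) + I = \left(-15 + 20\right) + I = 5 + I$)
$D = 0$ ($D = 0 \left(-8\right) = 0$)
$- 15 w{\left(12,C \right)} + D = - 15 \left(5 + 12\right) + 0 = \left(-15\right) 17 + 0 = -255 + 0 = -255$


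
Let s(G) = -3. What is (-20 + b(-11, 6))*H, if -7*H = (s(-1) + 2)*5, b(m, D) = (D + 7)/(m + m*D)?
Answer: -7765/539 ≈ -14.406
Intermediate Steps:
b(m, D) = (7 + D)/(m + D*m)
H = 5/7 (H = -(-3 + 2)*5/7 = -(-1)*5/7 = -⅐*(-5) = 5/7 ≈ 0.71429)
(-20 + b(-11, 6))*H = (-20 + (7 + 6)/((-11)*(1 + 6)))*(5/7) = (-20 - 1/11*13/7)*(5/7) = (-20 - 1/11*⅐*13)*(5/7) = (-20 - 13/77)*(5/7) = -1553/77*5/7 = -7765/539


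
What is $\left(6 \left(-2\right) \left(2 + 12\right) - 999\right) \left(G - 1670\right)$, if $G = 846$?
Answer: $961608$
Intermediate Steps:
$\left(6 \left(-2\right) \left(2 + 12\right) - 999\right) \left(G - 1670\right) = \left(6 \left(-2\right) \left(2 + 12\right) - 999\right) \left(846 - 1670\right) = \left(\left(-12\right) 14 - 999\right) \left(846 + \left(-1720 + 50\right)\right) = \left(-168 - 999\right) \left(846 - 1670\right) = \left(-1167\right) \left(-824\right) = 961608$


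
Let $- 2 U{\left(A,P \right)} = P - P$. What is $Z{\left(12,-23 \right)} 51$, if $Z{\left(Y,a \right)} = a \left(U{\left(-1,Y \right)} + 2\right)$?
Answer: $-2346$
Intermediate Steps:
$U{\left(A,P \right)} = 0$ ($U{\left(A,P \right)} = - \frac{P - P}{2} = \left(- \frac{1}{2}\right) 0 = 0$)
$Z{\left(Y,a \right)} = 2 a$ ($Z{\left(Y,a \right)} = a \left(0 + 2\right) = a 2 = 2 a$)
$Z{\left(12,-23 \right)} 51 = 2 \left(-23\right) 51 = \left(-46\right) 51 = -2346$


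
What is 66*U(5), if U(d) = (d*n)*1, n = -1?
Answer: -330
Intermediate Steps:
U(d) = -d (U(d) = (d*(-1))*1 = -d*1 = -d)
66*U(5) = 66*(-1*5) = 66*(-5) = -330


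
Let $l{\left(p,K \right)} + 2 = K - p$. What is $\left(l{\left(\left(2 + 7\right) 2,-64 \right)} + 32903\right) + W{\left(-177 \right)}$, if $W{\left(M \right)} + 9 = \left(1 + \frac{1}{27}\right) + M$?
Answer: $\frac{881119}{27} \approx 32634.0$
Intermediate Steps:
$l{\left(p,K \right)} = -2 + K - p$ ($l{\left(p,K \right)} = -2 + \left(K - p\right) = -2 + K - p$)
$W{\left(M \right)} = - \frac{215}{27} + M$ ($W{\left(M \right)} = -9 + \left(\left(1 + \frac{1}{27}\right) + M\right) = -9 + \left(\frac{28}{27} + M\right) = - \frac{215}{27} + M$)
$\left(l{\left(\left(2 + 7\right) 2,-64 \right)} + 32903\right) + W{\left(-177 \right)} = \left(\left(-2 - 64 - \left(2 + 7\right) 2\right) + 32903\right) - \frac{4994}{27} = \left(\left(-2 - 64 - 9 \cdot 2\right) + 32903\right) - \frac{4994}{27} = \left(\left(-2 - 64 - 18\right) + 32903\right) - \frac{4994}{27} = \left(-84 + 32903\right) - \frac{4994}{27} = 32819 - \frac{4994}{27} = \frac{881119}{27}$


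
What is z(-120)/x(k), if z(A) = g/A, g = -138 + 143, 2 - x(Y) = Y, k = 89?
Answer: 1/2088 ≈ 0.00047893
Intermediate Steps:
x(Y) = 2 - Y
g = 5
z(A) = 5/A
z(-120)/x(k) = (5/(-120))/(2 - 1*89) = (5*(-1/120))/(2 - 89) = -1/24/(-87) = -1/24*(-1/87) = 1/2088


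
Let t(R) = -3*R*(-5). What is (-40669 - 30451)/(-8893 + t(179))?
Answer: 4445/388 ≈ 11.456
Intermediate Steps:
t(R) = 15*R
(-40669 - 30451)/(-8893 + t(179)) = (-40669 - 30451)/(-8893 + 15*179) = -71120/(-8893 + 2685) = -71120/(-6208) = -71120*(-1/6208) = 4445/388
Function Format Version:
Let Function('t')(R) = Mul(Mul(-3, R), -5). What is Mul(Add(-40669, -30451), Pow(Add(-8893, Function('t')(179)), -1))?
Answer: Rational(4445, 388) ≈ 11.456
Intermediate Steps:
Function('t')(R) = Mul(15, R)
Mul(Add(-40669, -30451), Pow(Add(-8893, Function('t')(179)), -1)) = Mul(Add(-40669, -30451), Pow(Add(-8893, Mul(15, 179)), -1)) = Mul(-71120, Pow(Add(-8893, 2685), -1)) = Mul(-71120, Pow(-6208, -1)) = Mul(-71120, Rational(-1, 6208)) = Rational(4445, 388)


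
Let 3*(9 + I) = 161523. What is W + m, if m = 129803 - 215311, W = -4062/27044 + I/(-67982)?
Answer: -39302158825289/459626302 ≈ -85509.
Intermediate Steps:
I = 53832 (I = -9 + (1/3)*161523 = -9 + 53841 = 53832)
W = -432993873/459626302 (W = -4062/27044 + 53832/(-67982) = -4062*1/27044 + 53832*(-1/67982) = -2031/13522 - 26916/33991 = -432993873/459626302 ≈ -0.94206)
m = -85508
W + m = -432993873/459626302 - 85508 = -39302158825289/459626302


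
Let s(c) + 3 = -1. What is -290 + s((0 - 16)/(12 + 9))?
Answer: -294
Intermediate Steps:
s(c) = -4 (s(c) = -3 - 1 = -4)
-290 + s((0 - 16)/(12 + 9)) = -290 - 4 = -294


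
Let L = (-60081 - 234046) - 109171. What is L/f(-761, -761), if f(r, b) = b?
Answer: 403298/761 ≈ 529.96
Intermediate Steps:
L = -403298 (L = -294127 - 109171 = -403298)
L/f(-761, -761) = -403298/(-761) = -403298*(-1/761) = 403298/761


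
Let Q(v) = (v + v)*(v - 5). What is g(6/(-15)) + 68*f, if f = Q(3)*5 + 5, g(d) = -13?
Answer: -3753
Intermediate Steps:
Q(v) = 2*v*(-5 + v) (Q(v) = (2*v)*(-5 + v) = 2*v*(-5 + v))
f = -55 (f = (2*3*(-5 + 3))*5 + 5 = (2*3*(-2))*5 + 5 = -12*5 + 5 = -60 + 5 = -55)
g(6/(-15)) + 68*f = -13 + 68*(-55) = -13 - 3740 = -3753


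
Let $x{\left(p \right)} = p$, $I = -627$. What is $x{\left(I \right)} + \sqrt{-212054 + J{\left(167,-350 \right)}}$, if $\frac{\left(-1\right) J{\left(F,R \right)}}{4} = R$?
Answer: $-627 + 3 i \sqrt{23406} \approx -627.0 + 458.97 i$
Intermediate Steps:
$J{\left(F,R \right)} = - 4 R$
$x{\left(I \right)} + \sqrt{-212054 + J{\left(167,-350 \right)}} = -627 + \sqrt{-212054 - -1400} = -627 + \sqrt{-212054 + 1400} = -627 + \sqrt{-210654} = -627 + 3 i \sqrt{23406}$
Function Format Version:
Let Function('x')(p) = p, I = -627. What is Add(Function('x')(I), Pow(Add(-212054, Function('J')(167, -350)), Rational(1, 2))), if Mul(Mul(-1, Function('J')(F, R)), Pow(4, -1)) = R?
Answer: Add(-627, Mul(3, I, Pow(23406, Rational(1, 2)))) ≈ Add(-627.00, Mul(458.97, I))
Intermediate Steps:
Function('J')(F, R) = Mul(-4, R)
Add(Function('x')(I), Pow(Add(-212054, Function('J')(167, -350)), Rational(1, 2))) = Add(-627, Pow(Add(-212054, Mul(-4, -350)), Rational(1, 2))) = Add(-627, Pow(Add(-212054, 1400), Rational(1, 2))) = Add(-627, Pow(-210654, Rational(1, 2))) = Add(-627, Mul(3, I, Pow(23406, Rational(1, 2))))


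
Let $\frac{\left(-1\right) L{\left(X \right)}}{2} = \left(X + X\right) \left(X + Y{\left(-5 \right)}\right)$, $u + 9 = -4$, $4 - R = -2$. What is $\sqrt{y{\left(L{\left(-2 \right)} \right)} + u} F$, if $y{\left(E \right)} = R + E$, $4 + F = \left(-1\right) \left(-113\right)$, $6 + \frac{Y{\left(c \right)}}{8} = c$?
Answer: $109 i \sqrt{727} \approx 2939.0 i$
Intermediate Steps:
$Y{\left(c \right)} = -48 + 8 c$
$R = 6$ ($R = 4 - -2 = 4 + 2 = 6$)
$F = 109$ ($F = -4 - -113 = -4 + 113 = 109$)
$u = -13$ ($u = -9 - 4 = -13$)
$L{\left(X \right)} = - 4 X \left(-88 + X\right)$ ($L{\left(X \right)} = - 2 \left(X + X\right) \left(X + \left(-48 + 8 \left(-5\right)\right)\right) = - 2 \cdot 2 X \left(X - 88\right) = - 2 \cdot 2 X \left(-88 + X\right) = - 4 X \left(-88 + X\right)$)
$y{\left(E \right)} = 6 + E$
$\sqrt{y{\left(L{\left(-2 \right)} \right)} + u} F = \sqrt{\left(6 + 4 \left(-2\right) \left(88 - -2\right)\right) - 13} \cdot 109 = \sqrt{\left(6 + 4 \left(-2\right) \left(88 + 2\right)\right) - 13} \cdot 109 = \sqrt{\left(6 + 4 \left(-2\right) 90\right) - 13} \cdot 109 = \sqrt{\left(6 - 720\right) - 13} \cdot 109 = \sqrt{-714 - 13} \cdot 109 = \sqrt{-727} \cdot 109 = i \sqrt{727} \cdot 109 = 109 i \sqrt{727}$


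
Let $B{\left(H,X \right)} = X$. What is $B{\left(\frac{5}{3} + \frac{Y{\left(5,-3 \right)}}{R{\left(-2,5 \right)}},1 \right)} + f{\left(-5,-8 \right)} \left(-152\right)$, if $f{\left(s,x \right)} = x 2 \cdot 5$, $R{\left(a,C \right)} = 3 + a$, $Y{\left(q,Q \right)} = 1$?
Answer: $12161$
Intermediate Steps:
$f{\left(s,x \right)} = 10 x$ ($f{\left(s,x \right)} = 2 x 5 = 10 x$)
$B{\left(\frac{5}{3} + \frac{Y{\left(5,-3 \right)}}{R{\left(-2,5 \right)}},1 \right)} + f{\left(-5,-8 \right)} \left(-152\right) = 1 + 10 \left(-8\right) \left(-152\right) = 1 - -12160 = 1 + 12160 = 12161$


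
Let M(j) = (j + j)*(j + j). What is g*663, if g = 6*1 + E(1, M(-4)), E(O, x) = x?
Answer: 46410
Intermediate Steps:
M(j) = 4*j**2 (M(j) = (2*j)*(2*j) = 4*j**2)
g = 70 (g = 6*1 + 4*(-4)**2 = 6 + 4*16 = 6 + 64 = 70)
g*663 = 70*663 = 46410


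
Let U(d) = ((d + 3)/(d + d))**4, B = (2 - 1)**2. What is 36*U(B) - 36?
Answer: 540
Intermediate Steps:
B = 1 (B = 1**2 = 1)
U(d) = (3 + d)**4/(16*d**4) (U(d) = ((3 + d)/((2*d)))**4 = ((3 + d)*(1/(2*d)))**4 = ((3 + d)/(2*d))**4 = (3 + d)**4/(16*d**4))
36*U(B) - 36 = 36*((1/16)*(3 + 1)**4/1**4) - 36 = 36*((1/16)*1*4**4) - 36 = 36*((1/16)*1*256) - 36 = 36*16 - 36 = 576 - 36 = 540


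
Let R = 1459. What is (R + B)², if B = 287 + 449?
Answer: 4818025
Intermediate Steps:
B = 736
(R + B)² = (1459 + 736)² = 2195² = 4818025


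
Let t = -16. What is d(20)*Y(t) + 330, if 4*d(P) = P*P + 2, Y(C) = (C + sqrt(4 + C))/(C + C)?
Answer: 1521/4 - 201*I*sqrt(3)/32 ≈ 380.25 - 10.879*I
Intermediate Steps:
Y(C) = (C + sqrt(4 + C))/(2*C) (Y(C) = (C + sqrt(4 + C))/((2*C)) = (C + sqrt(4 + C))*(1/(2*C)) = (C + sqrt(4 + C))/(2*C))
d(P) = 1/2 + P**2/4 (d(P) = (P*P + 2)/4 = (P**2 + 2)/4 = (2 + P**2)/4 = 1/2 + P**2/4)
d(20)*Y(t) + 330 = (1/2 + (1/4)*20**2)*((1/2)*(-16 + sqrt(4 - 16))/(-16)) + 330 = (1/2 + (1/4)*400)*((1/2)*(-1/16)*(-16 + sqrt(-12))) + 330 = (1/2 + 100)*((1/2)*(-1/16)*(-16 + 2*I*sqrt(3))) + 330 = 201*(1/2 - I*sqrt(3)/16)/2 + 330 = (201/4 - 201*I*sqrt(3)/32) + 330 = 1521/4 - 201*I*sqrt(3)/32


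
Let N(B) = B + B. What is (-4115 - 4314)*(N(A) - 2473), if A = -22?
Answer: 21215793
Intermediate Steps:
N(B) = 2*B
(-4115 - 4314)*(N(A) - 2473) = (-4115 - 4314)*(2*(-22) - 2473) = -8429*(-44 - 2473) = -8429*(-2517) = 21215793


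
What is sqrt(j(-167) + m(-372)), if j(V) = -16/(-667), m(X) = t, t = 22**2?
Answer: 2*sqrt(53834237)/667 ≈ 22.001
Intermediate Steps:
t = 484
m(X) = 484
j(V) = 16/667 (j(V) = -16*(-1/667) = 16/667)
sqrt(j(-167) + m(-372)) = sqrt(16/667 + 484) = sqrt(322844/667) = 2*sqrt(53834237)/667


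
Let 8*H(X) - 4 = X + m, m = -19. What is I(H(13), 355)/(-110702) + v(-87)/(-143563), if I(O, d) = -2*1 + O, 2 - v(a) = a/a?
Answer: 849259/63570844904 ≈ 1.3359e-5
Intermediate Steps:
v(a) = 1 (v(a) = 2 - a/a = 2 - 1*1 = 2 - 1 = 1)
H(X) = -15/8 + X/8 (H(X) = 1/2 + (X - 19)/8 = 1/2 + (-19 + X)/8 = 1/2 + (-19/8 + X/8) = -15/8 + X/8)
I(O, d) = -2 + O
I(H(13), 355)/(-110702) + v(-87)/(-143563) = (-2 + (-15/8 + (1/8)*13))/(-110702) + 1/(-143563) = (-2 + (-15/8 + 13/8))*(-1/110702) + 1*(-1/143563) = (-2 - 1/4)*(-1/110702) - 1/143563 = -9/4*(-1/110702) - 1/143563 = 9/442808 - 1/143563 = 849259/63570844904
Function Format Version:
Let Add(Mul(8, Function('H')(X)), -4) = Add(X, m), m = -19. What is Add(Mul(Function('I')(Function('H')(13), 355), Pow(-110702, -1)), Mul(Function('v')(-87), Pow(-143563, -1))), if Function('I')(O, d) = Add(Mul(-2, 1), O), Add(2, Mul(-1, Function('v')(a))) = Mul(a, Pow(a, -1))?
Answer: Rational(849259, 63570844904) ≈ 1.3359e-5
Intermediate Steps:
Function('v')(a) = 1 (Function('v')(a) = Add(2, Mul(-1, Mul(a, Pow(a, -1)))) = Add(2, Mul(-1, 1)) = Add(2, -1) = 1)
Function('H')(X) = Add(Rational(-15, 8), Mul(Rational(1, 8), X)) (Function('H')(X) = Add(Rational(1, 2), Mul(Rational(1, 8), Add(X, -19))) = Add(Rational(1, 2), Mul(Rational(1, 8), Add(-19, X))) = Add(Rational(1, 2), Add(Rational(-19, 8), Mul(Rational(1, 8), X))) = Add(Rational(-15, 8), Mul(Rational(1, 8), X)))
Function('I')(O, d) = Add(-2, O)
Add(Mul(Function('I')(Function('H')(13), 355), Pow(-110702, -1)), Mul(Function('v')(-87), Pow(-143563, -1))) = Add(Mul(Add(-2, Add(Rational(-15, 8), Mul(Rational(1, 8), 13))), Pow(-110702, -1)), Mul(1, Pow(-143563, -1))) = Add(Mul(Add(-2, Add(Rational(-15, 8), Rational(13, 8))), Rational(-1, 110702)), Mul(1, Rational(-1, 143563))) = Add(Mul(Add(-2, Rational(-1, 4)), Rational(-1, 110702)), Rational(-1, 143563)) = Add(Mul(Rational(-9, 4), Rational(-1, 110702)), Rational(-1, 143563)) = Add(Rational(9, 442808), Rational(-1, 143563)) = Rational(849259, 63570844904)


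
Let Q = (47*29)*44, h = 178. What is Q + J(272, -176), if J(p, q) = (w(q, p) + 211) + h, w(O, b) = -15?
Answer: 60346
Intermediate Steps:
Q = 59972 (Q = 1363*44 = 59972)
J(p, q) = 374 (J(p, q) = (-15 + 211) + 178 = 196 + 178 = 374)
Q + J(272, -176) = 59972 + 374 = 60346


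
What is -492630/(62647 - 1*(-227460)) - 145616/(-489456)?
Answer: -12429780523/8874663237 ≈ -1.4006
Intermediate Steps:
-492630/(62647 - 1*(-227460)) - 145616/(-489456) = -492630/(62647 + 227460) - 145616*(-1/489456) = -492630/290107 + 9101/30591 = -12429780523/8874663237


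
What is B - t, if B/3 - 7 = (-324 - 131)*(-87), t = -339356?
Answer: 458132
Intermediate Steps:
B = 118776 (B = 21 + 3*((-324 - 131)*(-87)) = 21 + 3*(-455*(-87)) = 21 + 3*39585 = 21 + 118755 = 118776)
B - t = 118776 - 1*(-339356) = 118776 + 339356 = 458132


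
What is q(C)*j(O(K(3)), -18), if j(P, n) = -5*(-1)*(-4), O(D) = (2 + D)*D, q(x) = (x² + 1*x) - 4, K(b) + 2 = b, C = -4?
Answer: -160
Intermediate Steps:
K(b) = -2 + b
q(x) = -4 + x + x² (q(x) = (x² + x) - 4 = (x + x²) - 4 = -4 + x + x²)
O(D) = D*(2 + D)
j(P, n) = -20 (j(P, n) = 5*(-4) = -20)
q(C)*j(O(K(3)), -18) = (-4 - 4 + (-4)²)*(-20) = (-4 - 4 + 16)*(-20) = 8*(-20) = -160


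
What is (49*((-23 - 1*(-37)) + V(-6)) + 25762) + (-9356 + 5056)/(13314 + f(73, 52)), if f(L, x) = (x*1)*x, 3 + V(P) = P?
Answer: 208287913/8009 ≈ 26007.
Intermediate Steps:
V(P) = -3 + P
f(L, x) = x² (f(L, x) = x*x = x²)
(49*((-23 - 1*(-37)) + V(-6)) + 25762) + (-9356 + 5056)/(13314 + f(73, 52)) = (49*((-23 - 1*(-37)) + (-3 - 6)) + 25762) + (-9356 + 5056)/(13314 + 52²) = (49*((-23 + 37) - 9) + 25762) - 4300/(13314 + 2704) = (49*(14 - 9) + 25762) - 4300/16018 = (49*5 + 25762) - 4300*1/16018 = (245 + 25762) - 2150/8009 = 26007 - 2150/8009 = 208287913/8009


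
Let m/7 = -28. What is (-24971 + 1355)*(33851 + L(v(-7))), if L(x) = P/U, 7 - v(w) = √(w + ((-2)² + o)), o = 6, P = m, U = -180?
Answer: -3997254656/5 ≈ -7.9945e+8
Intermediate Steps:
m = -196 (m = 7*(-28) = -196)
P = -196
v(w) = 7 - √(10 + w) (v(w) = 7 - √(w + ((-2)² + 6)) = 7 - √(w + (4 + 6)) = 7 - √(w + 10) = 7 - √(10 + w))
L(x) = 49/45 (L(x) = -196/(-180) = -196*(-1/180) = 49/45)
(-24971 + 1355)*(33851 + L(v(-7))) = (-24971 + 1355)*(33851 + 49/45) = -23616*1523344/45 = -3997254656/5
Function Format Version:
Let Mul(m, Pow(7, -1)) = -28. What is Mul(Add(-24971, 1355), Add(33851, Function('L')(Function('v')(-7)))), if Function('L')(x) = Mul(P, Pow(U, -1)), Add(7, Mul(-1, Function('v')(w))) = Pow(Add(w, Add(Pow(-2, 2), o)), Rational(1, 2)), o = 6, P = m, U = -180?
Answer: Rational(-3997254656, 5) ≈ -7.9945e+8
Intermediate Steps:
m = -196 (m = Mul(7, -28) = -196)
P = -196
Function('v')(w) = Add(7, Mul(-1, Pow(Add(10, w), Rational(1, 2)))) (Function('v')(w) = Add(7, Mul(-1, Pow(Add(w, Add(Pow(-2, 2), 6)), Rational(1, 2)))) = Add(7, Mul(-1, Pow(Add(w, Add(4, 6)), Rational(1, 2)))) = Add(7, Mul(-1, Pow(Add(w, 10), Rational(1, 2)))) = Add(7, Mul(-1, Pow(Add(10, w), Rational(1, 2)))))
Function('L')(x) = Rational(49, 45) (Function('L')(x) = Mul(-196, Pow(-180, -1)) = Mul(-196, Rational(-1, 180)) = Rational(49, 45))
Mul(Add(-24971, 1355), Add(33851, Function('L')(Function('v')(-7)))) = Mul(Add(-24971, 1355), Add(33851, Rational(49, 45))) = Mul(-23616, Rational(1523344, 45)) = Rational(-3997254656, 5)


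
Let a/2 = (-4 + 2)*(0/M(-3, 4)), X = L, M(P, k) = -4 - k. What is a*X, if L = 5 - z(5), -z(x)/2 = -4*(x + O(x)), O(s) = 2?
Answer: 0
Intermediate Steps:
z(x) = 16 + 8*x (z(x) = -(-8)*(x + 2) = -(-8)*(2 + x) = -2*(-8 - 4*x) = 16 + 8*x)
L = -51 (L = 5 - (16 + 8*5) = 5 - (16 + 40) = 5 - 1*56 = 5 - 56 = -51)
X = -51
a = 0 (a = 2*((-4 + 2)*(0/(-4 - 1*4))) = 2*(-0/(-4 - 4)) = 2*(-0/(-8)) = 2*(-0*(-1)/8) = 2*(-2*0) = 2*0 = 0)
a*X = 0*(-51) = 0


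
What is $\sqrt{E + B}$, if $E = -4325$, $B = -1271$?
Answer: $2 i \sqrt{1399} \approx 74.806 i$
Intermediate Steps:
$\sqrt{E + B} = \sqrt{-4325 - 1271} = \sqrt{-5596} = 2 i \sqrt{1399}$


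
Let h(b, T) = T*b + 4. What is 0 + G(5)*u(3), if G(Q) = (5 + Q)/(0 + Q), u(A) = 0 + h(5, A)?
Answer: 38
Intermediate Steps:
h(b, T) = 4 + T*b
u(A) = 4 + 5*A (u(A) = 0 + (4 + A*5) = 0 + (4 + 5*A) = 4 + 5*A)
G(Q) = (5 + Q)/Q
0 + G(5)*u(3) = 0 + ((5 + 5)/5)*(4 + 5*3) = 0 + ((⅕)*10)*(4 + 15) = 0 + 2*19 = 0 + 38 = 38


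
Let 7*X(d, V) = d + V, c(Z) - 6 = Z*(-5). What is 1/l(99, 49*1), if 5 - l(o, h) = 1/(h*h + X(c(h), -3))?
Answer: 16565/82818 ≈ 0.20002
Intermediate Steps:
c(Z) = 6 - 5*Z (c(Z) = 6 + Z*(-5) = 6 - 5*Z)
X(d, V) = V/7 + d/7 (X(d, V) = (d + V)/7 = (V + d)/7 = V/7 + d/7)
l(o, h) = 5 - 1/(3/7 + h**2 - 5*h/7) (l(o, h) = 5 - 1/(h*h + ((1/7)*(-3) + (6 - 5*h)/7)) = 5 - 1/(h**2 + (-3/7 + (6/7 - 5*h/7))) = 5 - 1/(h**2 + (3/7 - 5*h/7)) = 5 - 1/(3/7 + h**2 - 5*h/7))
1/l(99, 49*1) = 1/((-8 - 35*(49*1)**2 + 25*(49*1))/(-3 - 7*(49*1)**2 + 5*(49*1))) = 1/((-8 - 35*49**2 + 25*49)/(-3 - 7*49**2 + 5*49)) = 1/((-8 - 35*2401 + 1225)/(-3 - 7*2401 + 245)) = 1/((-8 - 84035 + 1225)/(-3 - 16807 + 245)) = 1/(-82818/(-16565)) = 1/(-1/16565*(-82818)) = 1/(82818/16565) = 16565/82818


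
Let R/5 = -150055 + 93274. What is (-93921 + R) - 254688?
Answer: -632514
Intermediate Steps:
R = -283905 (R = 5*(-150055 + 93274) = 5*(-56781) = -283905)
(-93921 + R) - 254688 = (-93921 - 283905) - 254688 = -377826 - 254688 = -632514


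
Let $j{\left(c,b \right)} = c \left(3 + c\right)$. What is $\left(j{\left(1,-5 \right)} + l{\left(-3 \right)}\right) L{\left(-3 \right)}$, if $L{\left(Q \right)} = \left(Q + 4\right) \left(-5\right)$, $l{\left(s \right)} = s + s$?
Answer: $10$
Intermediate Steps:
$l{\left(s \right)} = 2 s$
$L{\left(Q \right)} = -20 - 5 Q$ ($L{\left(Q \right)} = \left(4 + Q\right) \left(-5\right) = -20 - 5 Q$)
$\left(j{\left(1,-5 \right)} + l{\left(-3 \right)}\right) L{\left(-3 \right)} = \left(1 \left(3 + 1\right) + 2 \left(-3\right)\right) \left(-20 - -15\right) = \left(1 \cdot 4 - 6\right) \left(-20 + 15\right) = \left(4 - 6\right) \left(-5\right) = \left(-2\right) \left(-5\right) = 10$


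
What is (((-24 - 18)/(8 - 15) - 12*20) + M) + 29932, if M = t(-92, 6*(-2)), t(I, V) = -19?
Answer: 29679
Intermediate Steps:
M = -19
(((-24 - 18)/(8 - 15) - 12*20) + M) + 29932 = (((-24 - 18)/(8 - 15) - 12*20) - 19) + 29932 = ((-42/(-7) - 240) - 19) + 29932 = ((-42*(-⅐) - 240) - 19) + 29932 = ((6 - 240) - 19) + 29932 = (-234 - 19) + 29932 = -253 + 29932 = 29679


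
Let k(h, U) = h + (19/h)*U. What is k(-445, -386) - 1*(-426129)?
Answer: 189436714/445 ≈ 4.2570e+5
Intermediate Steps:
k(h, U) = h + 19*U/h
k(-445, -386) - 1*(-426129) = (-445 + 19*(-386)/(-445)) - 1*(-426129) = (-445 + 19*(-386)*(-1/445)) + 426129 = (-445 + 7334/445) + 426129 = -190691/445 + 426129 = 189436714/445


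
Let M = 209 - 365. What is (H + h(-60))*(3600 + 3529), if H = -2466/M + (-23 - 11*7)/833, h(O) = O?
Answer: -6841822493/21658 ≈ -3.1590e+5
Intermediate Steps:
M = -156
H = 339763/21658 (H = -2466/(-156) + (-23 - 11*7)/833 = -2466*(-1/156) + (-23 - 77)*(1/833) = 411/26 - 100*1/833 = 411/26 - 100/833 = 339763/21658 ≈ 15.688)
(H + h(-60))*(3600 + 3529) = (339763/21658 - 60)*(3600 + 3529) = -959717/21658*7129 = -6841822493/21658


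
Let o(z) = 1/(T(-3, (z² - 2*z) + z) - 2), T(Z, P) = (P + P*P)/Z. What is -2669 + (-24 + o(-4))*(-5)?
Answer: -361953/142 ≈ -2549.0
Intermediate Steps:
T(Z, P) = (P + P²)/Z
o(z) = 1/(-2 - (z² - z)*(1 + z² - z)/3) (o(z) = 1/(((z² - 2*z) + z)*(1 + ((z² - 2*z) + z))/(-3) - 2) = 1/((z² - z)*(-⅓)*(1 + (z² - z)) - 2) = 1/((z² - z)*(-⅓)*(1 + z² - z) - 2) = 1/(-(z² - z)*(1 + z² - z)/3 - 2) = 1/(-2 - (z² - z)*(1 + z² - z)/3))
-2669 + (-24 + o(-4))*(-5) = -2669 + (-24 + 3/(-6 - 1*(-4)*(1 - 4*(-1 - 4))*(-1 - 4)))*(-5) = -2669 + (-24 + 3/(-6 - 1*(-4)*(1 - 4*(-5))*(-5)))*(-5) = -2669 + (-24 + 3/(-6 - 1*(-4)*(1 + 20)*(-5)))*(-5) = -2669 + (-24 + 3/(-6 - 1*(-4)*21*(-5)))*(-5) = -2669 + (-24 + 3/(-6 - 420))*(-5) = -2669 + (-24 + 3/(-426))*(-5) = -2669 + (-24 + 3*(-1/426))*(-5) = -2669 + (-24 - 1/142)*(-5) = -2669 - 3409/142*(-5) = -2669 + 17045/142 = -361953/142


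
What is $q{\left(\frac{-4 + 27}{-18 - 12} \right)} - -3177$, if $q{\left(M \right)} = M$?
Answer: $\frac{95287}{30} \approx 3176.2$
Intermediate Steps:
$q{\left(\frac{-4 + 27}{-18 - 12} \right)} - -3177 = \frac{-4 + 27}{-18 - 12} - -3177 = \frac{23}{-30} + 3177 = 23 \left(- \frac{1}{30}\right) + 3177 = - \frac{23}{30} + 3177 = \frac{95287}{30}$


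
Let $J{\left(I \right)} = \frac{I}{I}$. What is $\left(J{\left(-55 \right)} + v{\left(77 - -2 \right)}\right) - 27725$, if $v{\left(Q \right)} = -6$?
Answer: $-27730$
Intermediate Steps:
$J{\left(I \right)} = 1$
$\left(J{\left(-55 \right)} + v{\left(77 - -2 \right)}\right) - 27725 = \left(1 - 6\right) - 27725 = -5 - 27725 = -27730$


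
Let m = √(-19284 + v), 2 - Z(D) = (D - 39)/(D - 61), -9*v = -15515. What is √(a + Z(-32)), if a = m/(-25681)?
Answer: √(7053499673895 - 74038323*I*√158041)/2388333 ≈ 1.112 - 0.0023201*I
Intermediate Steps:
v = 15515/9 (v = -⅑*(-15515) = 15515/9 ≈ 1723.9)
Z(D) = 2 - (-39 + D)/(-61 + D) (Z(D) = 2 - (D - 39)/(D - 61) = 2 - (-39 + D)/(-61 + D))
m = I*√158041/3 (m = √(-19284 + 15515/9) = √(-158041/9) = I*√158041/3 ≈ 132.51*I)
a = -I*√158041/77043 (a = (I*√158041/3)/(-25681) = (I*√158041/3)*(-1/25681) = -I*√158041/77043 ≈ -0.00516*I)
√(a + Z(-32)) = √(-I*√158041/77043 + (-83 - 32)/(-61 - 32)) = √(-I*√158041/77043 - 115/(-93)) = √(-I*√158041/77043 - 1/93*(-115)) = √(-I*√158041/77043 + 115/93) = √(115/93 - I*√158041/77043)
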